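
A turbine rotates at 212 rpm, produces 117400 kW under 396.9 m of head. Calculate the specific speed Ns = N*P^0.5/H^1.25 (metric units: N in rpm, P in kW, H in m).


Ns = 212 * 117400^0.5 / 396.9^1.25 = 41.0033


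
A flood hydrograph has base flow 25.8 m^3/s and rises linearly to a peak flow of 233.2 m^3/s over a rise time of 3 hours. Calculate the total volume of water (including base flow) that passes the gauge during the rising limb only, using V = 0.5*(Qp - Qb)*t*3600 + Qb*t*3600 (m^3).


V = 0.5*(233.2 - 25.8)*3*3600 + 25.8*3*3600 = 1.3986e+06 m^3


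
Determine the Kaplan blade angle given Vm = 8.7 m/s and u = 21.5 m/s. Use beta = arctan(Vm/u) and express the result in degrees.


beta = arctan(8.7 / 21.5) = 22.0308 degrees


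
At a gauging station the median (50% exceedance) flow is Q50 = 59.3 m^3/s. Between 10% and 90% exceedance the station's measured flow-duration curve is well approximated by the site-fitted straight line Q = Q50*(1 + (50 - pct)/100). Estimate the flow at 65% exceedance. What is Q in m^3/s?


Q = 59.3 * (1 + (50 - 65)/100) = 50.4050 m^3/s


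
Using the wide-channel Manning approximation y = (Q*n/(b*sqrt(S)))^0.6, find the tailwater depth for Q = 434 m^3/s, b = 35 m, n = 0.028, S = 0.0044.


y = (434 * 0.028 / (35 * 0.0044^0.5))^0.6 = 2.6997 m


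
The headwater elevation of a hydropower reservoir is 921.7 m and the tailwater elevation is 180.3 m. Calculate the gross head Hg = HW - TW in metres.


Hg = 921.7 - 180.3 = 741.4000 m


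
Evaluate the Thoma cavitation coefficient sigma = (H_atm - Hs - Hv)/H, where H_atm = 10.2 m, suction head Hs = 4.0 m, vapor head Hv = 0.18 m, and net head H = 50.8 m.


sigma = (10.2 - 4.0 - 0.18) / 50.8 = 0.1185


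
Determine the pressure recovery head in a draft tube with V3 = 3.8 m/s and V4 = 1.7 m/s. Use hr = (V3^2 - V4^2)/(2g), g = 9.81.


hr = (3.8^2 - 1.7^2) / (2*9.81) = 0.5887 m


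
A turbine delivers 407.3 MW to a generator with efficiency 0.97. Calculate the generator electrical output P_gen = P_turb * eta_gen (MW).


P_gen = 407.3 * 0.97 = 395.0810 MW


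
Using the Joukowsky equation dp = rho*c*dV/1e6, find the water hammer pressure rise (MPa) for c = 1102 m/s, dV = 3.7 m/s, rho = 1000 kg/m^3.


dp = 1000 * 1102 * 3.7 / 1e6 = 4.0774 MPa


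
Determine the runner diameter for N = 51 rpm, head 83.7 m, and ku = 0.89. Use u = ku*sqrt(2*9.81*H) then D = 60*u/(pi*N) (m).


u = 0.89 * sqrt(2*9.81*83.7) = 36.0664 m/s
D = 60 * 36.0664 / (pi * 51) = 13.5062 m


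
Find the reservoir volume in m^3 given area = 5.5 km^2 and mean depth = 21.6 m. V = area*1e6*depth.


V = 5.5 * 1e6 * 21.6 = 1.1880e+08 m^3


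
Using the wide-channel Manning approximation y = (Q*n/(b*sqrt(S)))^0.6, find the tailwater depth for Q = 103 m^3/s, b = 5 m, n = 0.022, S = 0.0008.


y = (103 * 0.022 / (5 * 0.0008^0.5))^0.6 = 5.2826 m


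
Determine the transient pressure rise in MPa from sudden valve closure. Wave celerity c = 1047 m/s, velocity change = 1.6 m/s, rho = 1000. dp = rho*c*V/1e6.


dp = 1000 * 1047 * 1.6 / 1e6 = 1.6752 MPa


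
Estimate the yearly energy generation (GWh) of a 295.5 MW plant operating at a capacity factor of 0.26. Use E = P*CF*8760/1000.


E = 295.5 * 0.26 * 8760 / 1000 = 673.0308 GWh


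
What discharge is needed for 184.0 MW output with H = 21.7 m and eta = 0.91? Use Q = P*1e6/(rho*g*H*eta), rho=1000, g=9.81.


Q = 184.0 * 1e6 / (1000 * 9.81 * 21.7 * 0.91) = 949.8340 m^3/s


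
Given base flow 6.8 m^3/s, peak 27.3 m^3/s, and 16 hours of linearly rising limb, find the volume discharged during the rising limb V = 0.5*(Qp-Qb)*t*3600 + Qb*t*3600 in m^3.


V = 0.5*(27.3 - 6.8)*16*3600 + 6.8*16*3600 = 982080.0000 m^3


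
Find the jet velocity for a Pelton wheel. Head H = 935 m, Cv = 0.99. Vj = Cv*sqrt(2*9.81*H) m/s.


Vj = 0.99 * sqrt(2*9.81*935) = 134.0882 m/s


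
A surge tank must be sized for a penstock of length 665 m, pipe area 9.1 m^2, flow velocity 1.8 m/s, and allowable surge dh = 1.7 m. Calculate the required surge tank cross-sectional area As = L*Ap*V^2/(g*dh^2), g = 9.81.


As = 665 * 9.1 * 1.8^2 / (9.81 * 1.7^2) = 691.5780 m^2


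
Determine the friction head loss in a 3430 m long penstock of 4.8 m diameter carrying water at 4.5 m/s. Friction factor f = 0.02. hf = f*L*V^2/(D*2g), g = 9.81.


hf = 0.02 * 3430 * 4.5^2 / (4.8 * 2 * 9.81) = 14.7506 m


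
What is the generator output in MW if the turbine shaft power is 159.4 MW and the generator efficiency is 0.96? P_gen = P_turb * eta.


P_gen = 159.4 * 0.96 = 153.0240 MW


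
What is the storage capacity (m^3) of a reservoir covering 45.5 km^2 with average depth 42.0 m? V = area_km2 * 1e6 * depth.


V = 45.5 * 1e6 * 42.0 = 1.9110e+09 m^3


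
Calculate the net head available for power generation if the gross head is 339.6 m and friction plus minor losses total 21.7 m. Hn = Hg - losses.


Hn = 339.6 - 21.7 = 317.9000 m


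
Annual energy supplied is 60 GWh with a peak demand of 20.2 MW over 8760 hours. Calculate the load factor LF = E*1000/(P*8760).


LF = 60 * 1000 / (20.2 * 8760) = 0.3391


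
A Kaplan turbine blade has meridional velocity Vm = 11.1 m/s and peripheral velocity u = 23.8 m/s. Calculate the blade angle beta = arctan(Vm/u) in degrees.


beta = arctan(11.1 / 23.8) = 25.0037 degrees


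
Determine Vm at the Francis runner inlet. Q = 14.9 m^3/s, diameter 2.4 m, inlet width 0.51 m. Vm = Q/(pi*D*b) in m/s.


Vm = 14.9 / (pi * 2.4 * 0.51) = 3.8749 m/s


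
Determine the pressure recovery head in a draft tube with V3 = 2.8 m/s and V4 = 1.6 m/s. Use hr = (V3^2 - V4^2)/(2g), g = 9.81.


hr = (2.8^2 - 1.6^2) / (2*9.81) = 0.2691 m


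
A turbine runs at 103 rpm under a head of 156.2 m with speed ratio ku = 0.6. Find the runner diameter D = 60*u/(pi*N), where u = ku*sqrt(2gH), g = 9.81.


u = 0.6 * sqrt(2*9.81*156.2) = 33.2155 m/s
D = 60 * 33.2155 / (pi * 103) = 6.1589 m


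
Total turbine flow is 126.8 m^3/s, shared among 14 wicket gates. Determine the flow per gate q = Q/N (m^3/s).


q = 126.8 / 14 = 9.0571 m^3/s


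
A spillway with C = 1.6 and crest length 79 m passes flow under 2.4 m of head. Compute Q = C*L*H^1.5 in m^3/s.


Q = 1.6 * 79 * 2.4^1.5 = 469.9633 m^3/s


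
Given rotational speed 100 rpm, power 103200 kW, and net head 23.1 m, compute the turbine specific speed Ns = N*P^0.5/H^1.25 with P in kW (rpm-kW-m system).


Ns = 100 * 103200^0.5 / 23.1^1.25 = 634.3441


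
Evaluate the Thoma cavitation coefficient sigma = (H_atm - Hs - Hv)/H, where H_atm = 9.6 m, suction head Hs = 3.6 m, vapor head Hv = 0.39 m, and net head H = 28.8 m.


sigma = (9.6 - 3.6 - 0.39) / 28.8 = 0.1948


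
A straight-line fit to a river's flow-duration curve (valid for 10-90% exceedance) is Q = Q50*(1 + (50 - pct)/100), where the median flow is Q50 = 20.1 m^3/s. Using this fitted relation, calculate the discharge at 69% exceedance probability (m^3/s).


Q = 20.1 * (1 + (50 - 69)/100) = 16.2810 m^3/s


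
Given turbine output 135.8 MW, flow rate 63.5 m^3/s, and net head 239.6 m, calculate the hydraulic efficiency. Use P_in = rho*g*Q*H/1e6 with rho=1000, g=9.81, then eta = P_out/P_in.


P_in = 1000 * 9.81 * 63.5 * 239.6 / 1e6 = 149.2552 MW
eta = 135.8 / 149.2552 = 0.9099


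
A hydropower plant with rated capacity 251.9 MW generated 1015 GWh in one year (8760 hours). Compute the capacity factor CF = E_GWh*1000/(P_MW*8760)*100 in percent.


CF = 1015 * 1000 / (251.9 * 8760) * 100 = 45.9975 %


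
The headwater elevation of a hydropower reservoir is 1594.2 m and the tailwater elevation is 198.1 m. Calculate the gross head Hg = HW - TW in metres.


Hg = 1594.2 - 198.1 = 1396.1000 m


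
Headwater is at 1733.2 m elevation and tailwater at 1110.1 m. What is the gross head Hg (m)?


Hg = 1733.2 - 1110.1 = 623.1000 m


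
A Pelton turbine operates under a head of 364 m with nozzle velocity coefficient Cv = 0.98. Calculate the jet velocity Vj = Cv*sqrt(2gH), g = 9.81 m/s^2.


Vj = 0.98 * sqrt(2*9.81*364) = 82.8183 m/s


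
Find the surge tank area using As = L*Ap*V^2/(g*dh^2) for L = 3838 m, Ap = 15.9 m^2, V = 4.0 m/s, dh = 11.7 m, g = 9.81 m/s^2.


As = 3838 * 15.9 * 4.0^2 / (9.81 * 11.7^2) = 727.0786 m^2


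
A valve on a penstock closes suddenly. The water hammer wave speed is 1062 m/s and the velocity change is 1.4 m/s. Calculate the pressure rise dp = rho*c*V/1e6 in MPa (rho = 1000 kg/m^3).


dp = 1000 * 1062 * 1.4 / 1e6 = 1.4868 MPa


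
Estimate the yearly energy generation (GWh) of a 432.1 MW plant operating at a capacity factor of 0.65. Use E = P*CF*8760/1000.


E = 432.1 * 0.65 * 8760 / 1000 = 2460.3774 GWh


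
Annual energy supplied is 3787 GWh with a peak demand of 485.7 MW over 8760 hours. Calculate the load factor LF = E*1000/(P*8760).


LF = 3787 * 1000 / (485.7 * 8760) = 0.8901


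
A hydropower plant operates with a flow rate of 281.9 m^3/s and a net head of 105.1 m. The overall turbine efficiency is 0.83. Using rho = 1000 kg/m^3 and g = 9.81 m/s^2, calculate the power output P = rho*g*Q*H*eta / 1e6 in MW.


P = 1000 * 9.81 * 281.9 * 105.1 * 0.83 / 1e6 = 241.2375 MW


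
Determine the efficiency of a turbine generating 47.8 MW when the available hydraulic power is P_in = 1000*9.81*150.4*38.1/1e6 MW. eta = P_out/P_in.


P_in = 1000 * 9.81 * 150.4 * 38.1 / 1e6 = 56.2137 MW
eta = 47.8 / 56.2137 = 0.8503


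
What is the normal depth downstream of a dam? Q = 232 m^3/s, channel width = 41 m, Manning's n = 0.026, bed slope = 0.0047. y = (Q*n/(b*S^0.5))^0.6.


y = (232 * 0.026 / (41 * 0.0047^0.5))^0.6 = 1.5812 m


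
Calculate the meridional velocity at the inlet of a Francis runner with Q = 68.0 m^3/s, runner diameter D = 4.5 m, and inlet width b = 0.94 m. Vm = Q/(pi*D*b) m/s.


Vm = 68.0 / (pi * 4.5 * 0.94) = 5.1170 m/s


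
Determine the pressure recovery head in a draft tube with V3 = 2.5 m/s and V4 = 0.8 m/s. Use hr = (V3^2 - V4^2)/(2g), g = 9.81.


hr = (2.5^2 - 0.8^2) / (2*9.81) = 0.2859 m


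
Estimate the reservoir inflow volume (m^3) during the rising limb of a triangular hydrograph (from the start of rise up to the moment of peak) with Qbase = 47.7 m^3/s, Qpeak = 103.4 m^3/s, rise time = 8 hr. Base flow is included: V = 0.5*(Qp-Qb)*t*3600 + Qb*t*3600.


V = 0.5*(103.4 - 47.7)*8*3600 + 47.7*8*3600 = 2.1758e+06 m^3


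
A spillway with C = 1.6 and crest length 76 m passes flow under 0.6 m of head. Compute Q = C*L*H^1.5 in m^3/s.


Q = 1.6 * 76 * 0.6^1.5 = 56.5146 m^3/s


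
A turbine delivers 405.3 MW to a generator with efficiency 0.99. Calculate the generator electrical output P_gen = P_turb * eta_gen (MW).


P_gen = 405.3 * 0.99 = 401.2470 MW


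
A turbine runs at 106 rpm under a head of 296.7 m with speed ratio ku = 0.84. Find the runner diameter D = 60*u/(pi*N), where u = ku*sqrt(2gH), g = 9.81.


u = 0.84 * sqrt(2*9.81*296.7) = 64.0896 m/s
D = 60 * 64.0896 / (pi * 106) = 11.5474 m


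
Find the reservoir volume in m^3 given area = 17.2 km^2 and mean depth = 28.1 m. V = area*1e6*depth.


V = 17.2 * 1e6 * 28.1 = 4.8332e+08 m^3


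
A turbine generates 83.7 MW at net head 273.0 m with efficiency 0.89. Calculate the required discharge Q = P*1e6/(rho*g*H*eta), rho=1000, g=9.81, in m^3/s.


Q = 83.7 * 1e6 / (1000 * 9.81 * 273.0 * 0.89) = 35.1159 m^3/s


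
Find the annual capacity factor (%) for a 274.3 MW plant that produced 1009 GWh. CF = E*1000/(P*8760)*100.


CF = 1009 * 1000 / (274.3 * 8760) * 100 = 41.9915 %


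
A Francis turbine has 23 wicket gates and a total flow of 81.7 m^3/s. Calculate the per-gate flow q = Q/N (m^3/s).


q = 81.7 / 23 = 3.5522 m^3/s


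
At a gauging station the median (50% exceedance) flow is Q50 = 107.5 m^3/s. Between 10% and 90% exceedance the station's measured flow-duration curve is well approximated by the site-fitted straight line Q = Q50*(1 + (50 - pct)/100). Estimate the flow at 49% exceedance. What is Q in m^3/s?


Q = 107.5 * (1 + (50 - 49)/100) = 108.5750 m^3/s


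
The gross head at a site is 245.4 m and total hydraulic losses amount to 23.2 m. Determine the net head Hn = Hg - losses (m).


Hn = 245.4 - 23.2 = 222.2000 m


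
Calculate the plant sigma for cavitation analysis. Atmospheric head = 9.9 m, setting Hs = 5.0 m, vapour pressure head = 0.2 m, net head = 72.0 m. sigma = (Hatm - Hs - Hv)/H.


sigma = (9.9 - 5.0 - 0.2) / 72.0 = 0.0653


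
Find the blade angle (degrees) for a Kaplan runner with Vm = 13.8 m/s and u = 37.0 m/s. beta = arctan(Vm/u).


beta = arctan(13.8 / 37.0) = 20.4542 degrees


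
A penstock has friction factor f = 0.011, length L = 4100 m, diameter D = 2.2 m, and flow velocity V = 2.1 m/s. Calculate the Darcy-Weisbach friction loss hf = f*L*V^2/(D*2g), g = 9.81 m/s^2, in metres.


hf = 0.011 * 4100 * 2.1^2 / (2.2 * 2 * 9.81) = 4.6078 m


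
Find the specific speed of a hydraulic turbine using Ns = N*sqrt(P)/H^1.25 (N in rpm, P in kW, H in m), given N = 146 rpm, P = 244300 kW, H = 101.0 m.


Ns = 146 * 244300^0.5 / 101.0^1.25 = 225.3787


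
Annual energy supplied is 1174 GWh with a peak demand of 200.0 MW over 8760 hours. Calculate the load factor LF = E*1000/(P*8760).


LF = 1174 * 1000 / (200.0 * 8760) = 0.6701


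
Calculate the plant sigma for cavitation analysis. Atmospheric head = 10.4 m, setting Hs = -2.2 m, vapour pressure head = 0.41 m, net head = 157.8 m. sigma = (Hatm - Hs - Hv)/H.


sigma = (10.4 - (-2.2) - 0.41) / 157.8 = 0.0772


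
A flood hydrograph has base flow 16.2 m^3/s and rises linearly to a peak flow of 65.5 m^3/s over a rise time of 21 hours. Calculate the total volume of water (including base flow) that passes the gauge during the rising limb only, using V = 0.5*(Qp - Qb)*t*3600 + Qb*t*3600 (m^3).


V = 0.5*(65.5 - 16.2)*21*3600 + 16.2*21*3600 = 3.0883e+06 m^3


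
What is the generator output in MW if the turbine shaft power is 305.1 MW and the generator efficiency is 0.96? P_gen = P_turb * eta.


P_gen = 305.1 * 0.96 = 292.8960 MW


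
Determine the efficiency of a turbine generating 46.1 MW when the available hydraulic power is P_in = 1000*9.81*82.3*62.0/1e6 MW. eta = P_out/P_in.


P_in = 1000 * 9.81 * 82.3 * 62.0 / 1e6 = 50.0565 MW
eta = 46.1 / 50.0565 = 0.9210


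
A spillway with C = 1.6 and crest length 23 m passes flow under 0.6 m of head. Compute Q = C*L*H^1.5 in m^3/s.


Q = 1.6 * 23 * 0.6^1.5 = 17.1031 m^3/s


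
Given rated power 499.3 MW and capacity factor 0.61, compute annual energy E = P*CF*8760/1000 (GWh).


E = 499.3 * 0.61 * 8760 / 1000 = 2668.0595 GWh


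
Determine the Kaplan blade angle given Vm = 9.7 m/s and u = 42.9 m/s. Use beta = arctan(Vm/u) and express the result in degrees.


beta = arctan(9.7 / 42.9) = 12.7408 degrees


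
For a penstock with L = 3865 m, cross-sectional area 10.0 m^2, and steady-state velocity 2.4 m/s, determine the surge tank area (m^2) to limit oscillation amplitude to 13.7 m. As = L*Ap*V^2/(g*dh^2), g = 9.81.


As = 3865 * 10.0 * 2.4^2 / (9.81 * 13.7^2) = 120.9099 m^2


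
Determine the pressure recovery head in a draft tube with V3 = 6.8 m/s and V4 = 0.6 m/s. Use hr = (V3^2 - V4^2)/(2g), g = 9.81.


hr = (6.8^2 - 0.6^2) / (2*9.81) = 2.3384 m


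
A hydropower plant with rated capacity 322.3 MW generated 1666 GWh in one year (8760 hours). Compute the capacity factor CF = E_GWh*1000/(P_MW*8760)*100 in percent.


CF = 1666 * 1000 / (322.3 * 8760) * 100 = 59.0080 %


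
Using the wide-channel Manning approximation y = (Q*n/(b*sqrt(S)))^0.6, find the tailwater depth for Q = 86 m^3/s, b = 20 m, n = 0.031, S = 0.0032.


y = (86 * 0.031 / (20 * 0.0032^0.5))^0.6 = 1.6724 m


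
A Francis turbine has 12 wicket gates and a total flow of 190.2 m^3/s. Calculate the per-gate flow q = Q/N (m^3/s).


q = 190.2 / 12 = 15.8500 m^3/s


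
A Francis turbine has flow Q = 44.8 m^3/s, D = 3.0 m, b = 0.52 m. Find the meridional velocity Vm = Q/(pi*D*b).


Vm = 44.8 / (pi * 3.0 * 0.52) = 9.1412 m/s


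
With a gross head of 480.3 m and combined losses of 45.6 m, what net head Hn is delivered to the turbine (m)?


Hn = 480.3 - 45.6 = 434.7000 m


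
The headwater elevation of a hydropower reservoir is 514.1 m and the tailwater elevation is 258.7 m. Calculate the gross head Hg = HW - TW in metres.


Hg = 514.1 - 258.7 = 255.4000 m


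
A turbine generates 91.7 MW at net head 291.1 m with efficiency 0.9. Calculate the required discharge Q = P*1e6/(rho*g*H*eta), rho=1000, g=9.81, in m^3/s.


Q = 91.7 * 1e6 / (1000 * 9.81 * 291.1 * 0.9) = 35.6792 m^3/s


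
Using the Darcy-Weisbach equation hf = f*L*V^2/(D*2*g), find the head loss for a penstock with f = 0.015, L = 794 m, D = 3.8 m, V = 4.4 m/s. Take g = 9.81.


hf = 0.015 * 794 * 4.4^2 / (3.8 * 2 * 9.81) = 3.0927 m


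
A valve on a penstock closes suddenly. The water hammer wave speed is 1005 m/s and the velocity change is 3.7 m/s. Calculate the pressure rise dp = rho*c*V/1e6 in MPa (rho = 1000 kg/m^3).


dp = 1000 * 1005 * 3.7 / 1e6 = 3.7185 MPa


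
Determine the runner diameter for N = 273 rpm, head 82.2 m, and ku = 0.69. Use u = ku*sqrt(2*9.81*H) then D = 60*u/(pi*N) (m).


u = 0.69 * sqrt(2*9.81*82.2) = 27.7099 m/s
D = 60 * 27.7099 / (pi * 273) = 1.9385 m


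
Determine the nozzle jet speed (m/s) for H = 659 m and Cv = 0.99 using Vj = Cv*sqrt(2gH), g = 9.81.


Vj = 0.99 * sqrt(2*9.81*659) = 112.5712 m/s


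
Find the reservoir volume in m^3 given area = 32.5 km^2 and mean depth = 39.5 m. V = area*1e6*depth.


V = 32.5 * 1e6 * 39.5 = 1.2838e+09 m^3


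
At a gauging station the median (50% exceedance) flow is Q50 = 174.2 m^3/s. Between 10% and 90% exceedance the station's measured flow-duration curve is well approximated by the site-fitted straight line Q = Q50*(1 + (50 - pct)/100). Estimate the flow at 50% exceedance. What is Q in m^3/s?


Q = 174.2 * (1 + (50 - 50)/100) = 174.2000 m^3/s


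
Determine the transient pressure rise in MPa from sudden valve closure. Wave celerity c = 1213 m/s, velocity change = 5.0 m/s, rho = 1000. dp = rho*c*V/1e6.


dp = 1000 * 1213 * 5.0 / 1e6 = 6.0650 MPa


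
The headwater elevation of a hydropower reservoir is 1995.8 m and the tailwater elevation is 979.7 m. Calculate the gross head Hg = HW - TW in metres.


Hg = 1995.8 - 979.7 = 1016.1000 m


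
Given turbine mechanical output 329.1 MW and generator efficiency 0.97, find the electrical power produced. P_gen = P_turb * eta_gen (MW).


P_gen = 329.1 * 0.97 = 319.2270 MW


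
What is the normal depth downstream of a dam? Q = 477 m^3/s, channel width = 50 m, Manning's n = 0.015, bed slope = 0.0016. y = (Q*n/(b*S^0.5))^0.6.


y = (477 * 0.015 / (50 * 0.0016^0.5))^0.6 = 2.1486 m


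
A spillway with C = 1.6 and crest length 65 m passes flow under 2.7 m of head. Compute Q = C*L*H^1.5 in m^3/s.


Q = 1.6 * 65 * 2.7^1.5 = 461.4015 m^3/s


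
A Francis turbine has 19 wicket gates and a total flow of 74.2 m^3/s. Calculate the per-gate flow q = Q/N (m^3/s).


q = 74.2 / 19 = 3.9053 m^3/s


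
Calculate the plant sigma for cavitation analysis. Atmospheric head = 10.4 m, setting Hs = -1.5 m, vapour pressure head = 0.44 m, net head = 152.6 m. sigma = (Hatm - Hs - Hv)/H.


sigma = (10.4 - (-1.5) - 0.44) / 152.6 = 0.0751


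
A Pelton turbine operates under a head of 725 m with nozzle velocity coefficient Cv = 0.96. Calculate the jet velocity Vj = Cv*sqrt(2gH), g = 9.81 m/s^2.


Vj = 0.96 * sqrt(2*9.81*725) = 114.4958 m/s


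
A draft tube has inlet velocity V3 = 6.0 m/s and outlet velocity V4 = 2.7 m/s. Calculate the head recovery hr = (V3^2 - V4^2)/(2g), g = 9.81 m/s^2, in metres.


hr = (6.0^2 - 2.7^2) / (2*9.81) = 1.4633 m


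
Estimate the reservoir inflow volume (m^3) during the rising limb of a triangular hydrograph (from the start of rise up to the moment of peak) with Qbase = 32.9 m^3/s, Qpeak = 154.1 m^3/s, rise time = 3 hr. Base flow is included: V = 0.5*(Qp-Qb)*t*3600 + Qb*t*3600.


V = 0.5*(154.1 - 32.9)*3*3600 + 32.9*3*3600 = 1.0098e+06 m^3


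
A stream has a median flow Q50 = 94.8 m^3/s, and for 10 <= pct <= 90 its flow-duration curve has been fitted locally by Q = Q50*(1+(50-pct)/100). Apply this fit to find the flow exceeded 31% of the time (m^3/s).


Q = 94.8 * (1 + (50 - 31)/100) = 112.8120 m^3/s


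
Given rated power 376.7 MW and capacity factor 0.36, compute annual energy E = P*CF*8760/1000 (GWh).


E = 376.7 * 0.36 * 8760 / 1000 = 1187.9611 GWh


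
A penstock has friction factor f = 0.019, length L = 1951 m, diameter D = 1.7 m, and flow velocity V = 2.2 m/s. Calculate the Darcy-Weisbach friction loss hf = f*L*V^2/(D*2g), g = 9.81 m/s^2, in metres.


hf = 0.019 * 1951 * 2.2^2 / (1.7 * 2 * 9.81) = 5.3791 m


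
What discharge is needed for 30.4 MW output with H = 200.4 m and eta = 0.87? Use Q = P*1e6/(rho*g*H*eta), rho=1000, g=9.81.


Q = 30.4 * 1e6 / (1000 * 9.81 * 200.4 * 0.87) = 17.7741 m^3/s


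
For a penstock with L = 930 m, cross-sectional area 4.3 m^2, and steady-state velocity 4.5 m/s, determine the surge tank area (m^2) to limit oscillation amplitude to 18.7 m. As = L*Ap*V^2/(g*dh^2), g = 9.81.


As = 930 * 4.3 * 4.5^2 / (9.81 * 18.7^2) = 23.6061 m^2


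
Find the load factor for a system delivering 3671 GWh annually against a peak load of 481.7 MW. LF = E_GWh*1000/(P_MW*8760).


LF = 3671 * 1000 / (481.7 * 8760) = 0.8700


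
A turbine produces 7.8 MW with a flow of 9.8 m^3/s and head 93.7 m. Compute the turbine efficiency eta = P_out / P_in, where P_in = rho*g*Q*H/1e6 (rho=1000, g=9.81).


P_in = 1000 * 9.81 * 9.8 * 93.7 / 1e6 = 9.0081 MW
eta = 7.8 / 9.0081 = 0.8659


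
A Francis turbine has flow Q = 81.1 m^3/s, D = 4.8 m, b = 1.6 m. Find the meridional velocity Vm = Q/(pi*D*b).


Vm = 81.1 / (pi * 4.8 * 1.6) = 3.3613 m/s


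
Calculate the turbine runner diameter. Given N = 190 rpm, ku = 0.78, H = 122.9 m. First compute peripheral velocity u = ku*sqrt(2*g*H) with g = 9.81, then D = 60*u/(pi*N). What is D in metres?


u = 0.78 * sqrt(2*9.81*122.9) = 38.3019 m/s
D = 60 * 38.3019 / (pi * 190) = 3.8501 m


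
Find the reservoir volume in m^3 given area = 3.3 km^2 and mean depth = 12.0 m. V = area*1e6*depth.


V = 3.3 * 1e6 * 12.0 = 3.9600e+07 m^3


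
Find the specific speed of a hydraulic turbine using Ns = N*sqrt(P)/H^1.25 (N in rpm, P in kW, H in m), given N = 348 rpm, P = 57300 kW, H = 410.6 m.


Ns = 348 * 57300^0.5 / 410.6^1.25 = 45.0695


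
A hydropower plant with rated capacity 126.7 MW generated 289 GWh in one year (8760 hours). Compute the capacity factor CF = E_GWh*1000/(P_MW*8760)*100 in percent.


CF = 289 * 1000 / (126.7 * 8760) * 100 = 26.0386 %


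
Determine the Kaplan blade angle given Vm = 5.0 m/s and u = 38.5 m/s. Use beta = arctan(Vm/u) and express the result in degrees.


beta = arctan(5.0 / 38.5) = 7.3996 degrees


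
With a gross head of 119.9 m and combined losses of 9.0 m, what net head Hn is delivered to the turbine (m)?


Hn = 119.9 - 9.0 = 110.9000 m


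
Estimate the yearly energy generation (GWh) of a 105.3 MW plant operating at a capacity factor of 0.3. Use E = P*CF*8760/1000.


E = 105.3 * 0.3 * 8760 / 1000 = 276.7284 GWh


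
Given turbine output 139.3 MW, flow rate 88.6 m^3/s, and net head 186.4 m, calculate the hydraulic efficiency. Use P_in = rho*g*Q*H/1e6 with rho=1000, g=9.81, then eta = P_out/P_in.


P_in = 1000 * 9.81 * 88.6 * 186.4 / 1e6 = 162.0125 MW
eta = 139.3 / 162.0125 = 0.8598


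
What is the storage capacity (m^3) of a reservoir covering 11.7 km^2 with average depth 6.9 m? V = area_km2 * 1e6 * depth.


V = 11.7 * 1e6 * 6.9 = 8.0730e+07 m^3


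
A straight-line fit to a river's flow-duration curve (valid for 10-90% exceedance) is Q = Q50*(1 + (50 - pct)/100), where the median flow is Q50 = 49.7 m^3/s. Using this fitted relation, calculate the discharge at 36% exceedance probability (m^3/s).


Q = 49.7 * (1 + (50 - 36)/100) = 56.6580 m^3/s


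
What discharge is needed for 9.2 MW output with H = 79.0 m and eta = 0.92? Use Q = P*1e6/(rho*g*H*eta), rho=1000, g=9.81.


Q = 9.2 * 1e6 / (1000 * 9.81 * 79.0 * 0.92) = 12.9034 m^3/s


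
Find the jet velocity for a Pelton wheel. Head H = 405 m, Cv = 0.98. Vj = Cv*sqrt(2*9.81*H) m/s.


Vj = 0.98 * sqrt(2*9.81*405) = 87.3581 m/s


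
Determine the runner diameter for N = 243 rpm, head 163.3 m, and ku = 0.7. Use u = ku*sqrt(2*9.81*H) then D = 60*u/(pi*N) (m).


u = 0.7 * sqrt(2*9.81*163.3) = 39.6224 m/s
D = 60 * 39.6224 / (pi * 243) = 3.1141 m


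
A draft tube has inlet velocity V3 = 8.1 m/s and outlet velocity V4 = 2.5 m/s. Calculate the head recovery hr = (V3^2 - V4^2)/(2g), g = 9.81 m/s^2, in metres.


hr = (8.1^2 - 2.5^2) / (2*9.81) = 3.0255 m


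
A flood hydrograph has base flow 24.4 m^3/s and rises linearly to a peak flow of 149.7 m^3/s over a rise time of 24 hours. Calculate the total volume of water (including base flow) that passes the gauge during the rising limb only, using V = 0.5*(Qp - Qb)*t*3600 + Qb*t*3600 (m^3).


V = 0.5*(149.7 - 24.4)*24*3600 + 24.4*24*3600 = 7.5211e+06 m^3


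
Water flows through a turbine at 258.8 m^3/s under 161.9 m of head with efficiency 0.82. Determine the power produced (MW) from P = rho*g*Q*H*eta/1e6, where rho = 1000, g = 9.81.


P = 1000 * 9.81 * 258.8 * 161.9 * 0.82 / 1e6 = 337.0497 MW


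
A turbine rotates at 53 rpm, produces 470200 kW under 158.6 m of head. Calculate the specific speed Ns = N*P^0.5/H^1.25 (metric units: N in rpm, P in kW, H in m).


Ns = 53 * 470200^0.5 / 158.6^1.25 = 64.5711


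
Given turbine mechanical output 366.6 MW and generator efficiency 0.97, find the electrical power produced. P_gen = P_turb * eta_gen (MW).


P_gen = 366.6 * 0.97 = 355.6020 MW


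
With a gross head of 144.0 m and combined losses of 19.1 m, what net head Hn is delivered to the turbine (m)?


Hn = 144.0 - 19.1 = 124.9000 m


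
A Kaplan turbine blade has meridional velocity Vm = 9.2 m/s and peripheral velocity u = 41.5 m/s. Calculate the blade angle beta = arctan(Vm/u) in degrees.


beta = arctan(9.2 / 41.5) = 12.4996 degrees


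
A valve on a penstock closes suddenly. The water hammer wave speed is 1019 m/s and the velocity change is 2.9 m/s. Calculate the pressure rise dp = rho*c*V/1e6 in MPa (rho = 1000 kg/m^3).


dp = 1000 * 1019 * 2.9 / 1e6 = 2.9551 MPa


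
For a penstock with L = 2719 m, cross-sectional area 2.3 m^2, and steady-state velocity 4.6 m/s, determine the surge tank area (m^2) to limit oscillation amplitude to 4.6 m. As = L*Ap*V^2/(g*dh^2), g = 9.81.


As = 2719 * 2.3 * 4.6^2 / (9.81 * 4.6^2) = 637.4822 m^2


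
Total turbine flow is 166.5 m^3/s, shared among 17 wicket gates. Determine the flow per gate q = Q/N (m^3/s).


q = 166.5 / 17 = 9.7941 m^3/s


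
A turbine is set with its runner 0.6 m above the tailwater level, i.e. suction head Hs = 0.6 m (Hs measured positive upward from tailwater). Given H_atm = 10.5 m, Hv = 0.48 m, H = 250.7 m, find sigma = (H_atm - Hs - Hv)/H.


sigma = (10.5 - 0.6 - 0.48) / 250.7 = 0.0376


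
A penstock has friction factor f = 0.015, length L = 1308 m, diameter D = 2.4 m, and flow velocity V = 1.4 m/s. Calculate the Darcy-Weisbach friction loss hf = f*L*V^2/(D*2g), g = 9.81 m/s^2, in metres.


hf = 0.015 * 1308 * 1.4^2 / (2.4 * 2 * 9.81) = 0.8167 m


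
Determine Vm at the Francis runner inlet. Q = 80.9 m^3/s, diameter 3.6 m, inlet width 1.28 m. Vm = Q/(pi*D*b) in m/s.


Vm = 80.9 / (pi * 3.6 * 1.28) = 5.5884 m/s


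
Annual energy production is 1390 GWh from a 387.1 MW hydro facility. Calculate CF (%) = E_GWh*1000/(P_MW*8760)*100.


CF = 1390 * 1000 / (387.1 * 8760) * 100 = 40.9909 %


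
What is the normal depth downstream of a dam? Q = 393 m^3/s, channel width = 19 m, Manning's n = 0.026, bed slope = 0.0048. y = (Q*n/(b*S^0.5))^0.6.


y = (393 * 0.026 / (19 * 0.0048^0.5))^0.6 = 3.4198 m


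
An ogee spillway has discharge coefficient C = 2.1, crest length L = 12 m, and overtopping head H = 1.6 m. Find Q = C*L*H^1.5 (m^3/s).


Q = 2.1 * 12 * 1.6^1.5 = 51.0012 m^3/s


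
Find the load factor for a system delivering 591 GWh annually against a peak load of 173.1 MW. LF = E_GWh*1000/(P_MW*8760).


LF = 591 * 1000 / (173.1 * 8760) = 0.3898


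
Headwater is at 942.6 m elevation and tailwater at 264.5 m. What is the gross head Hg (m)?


Hg = 942.6 - 264.5 = 678.1000 m


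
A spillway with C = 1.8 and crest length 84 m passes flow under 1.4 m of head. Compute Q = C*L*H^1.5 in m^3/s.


Q = 1.8 * 84 * 1.4^1.5 = 250.4632 m^3/s


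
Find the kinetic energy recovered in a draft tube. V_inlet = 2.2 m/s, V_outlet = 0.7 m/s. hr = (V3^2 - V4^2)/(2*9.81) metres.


hr = (2.2^2 - 0.7^2) / (2*9.81) = 0.2217 m


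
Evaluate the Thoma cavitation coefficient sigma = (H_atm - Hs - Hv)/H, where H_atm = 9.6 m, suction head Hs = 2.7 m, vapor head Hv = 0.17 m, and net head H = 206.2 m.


sigma = (9.6 - 2.7 - 0.17) / 206.2 = 0.0326


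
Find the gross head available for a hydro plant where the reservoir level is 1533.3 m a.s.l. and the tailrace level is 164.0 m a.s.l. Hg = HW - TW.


Hg = 1533.3 - 164.0 = 1369.3000 m


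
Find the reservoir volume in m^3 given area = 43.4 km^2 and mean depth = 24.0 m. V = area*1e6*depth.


V = 43.4 * 1e6 * 24.0 = 1.0416e+09 m^3


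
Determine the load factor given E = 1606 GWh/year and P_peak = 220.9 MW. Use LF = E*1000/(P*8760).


LF = 1606 * 1000 / (220.9 * 8760) = 0.8299


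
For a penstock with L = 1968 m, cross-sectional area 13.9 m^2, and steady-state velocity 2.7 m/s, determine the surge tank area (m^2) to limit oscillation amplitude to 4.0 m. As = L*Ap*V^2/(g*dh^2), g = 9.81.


As = 1968 * 13.9 * 2.7^2 / (9.81 * 4.0^2) = 1270.5110 m^2


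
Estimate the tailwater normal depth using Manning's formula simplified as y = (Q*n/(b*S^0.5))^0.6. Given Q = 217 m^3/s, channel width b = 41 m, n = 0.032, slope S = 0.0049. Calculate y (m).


y = (217 * 0.032 / (41 * 0.0049^0.5))^0.6 = 1.6992 m


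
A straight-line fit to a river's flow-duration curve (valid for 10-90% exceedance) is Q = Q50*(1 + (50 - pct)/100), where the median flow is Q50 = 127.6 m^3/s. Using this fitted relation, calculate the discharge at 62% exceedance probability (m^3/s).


Q = 127.6 * (1 + (50 - 62)/100) = 112.2880 m^3/s


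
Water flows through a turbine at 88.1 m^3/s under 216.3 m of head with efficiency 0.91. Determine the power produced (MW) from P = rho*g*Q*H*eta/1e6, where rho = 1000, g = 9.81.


P = 1000 * 9.81 * 88.1 * 216.3 * 0.91 / 1e6 = 170.1151 MW


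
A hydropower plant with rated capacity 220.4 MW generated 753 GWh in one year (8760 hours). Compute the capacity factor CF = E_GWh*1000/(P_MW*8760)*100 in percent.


CF = 753 * 1000 / (220.4 * 8760) * 100 = 39.0013 %


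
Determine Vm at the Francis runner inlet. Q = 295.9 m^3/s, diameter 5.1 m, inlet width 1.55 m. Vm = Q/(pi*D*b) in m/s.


Vm = 295.9 / (pi * 5.1 * 1.55) = 11.9150 m/s


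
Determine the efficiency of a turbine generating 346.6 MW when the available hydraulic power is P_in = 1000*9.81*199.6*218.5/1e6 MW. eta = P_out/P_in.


P_in = 1000 * 9.81 * 199.6 * 218.5 / 1e6 = 427.8396 MW
eta = 346.6 / 427.8396 = 0.8101


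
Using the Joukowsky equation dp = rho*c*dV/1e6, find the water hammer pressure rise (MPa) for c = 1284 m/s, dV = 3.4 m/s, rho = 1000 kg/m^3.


dp = 1000 * 1284 * 3.4 / 1e6 = 4.3656 MPa


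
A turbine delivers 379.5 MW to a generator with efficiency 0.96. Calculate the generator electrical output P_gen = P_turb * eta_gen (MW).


P_gen = 379.5 * 0.96 = 364.3200 MW


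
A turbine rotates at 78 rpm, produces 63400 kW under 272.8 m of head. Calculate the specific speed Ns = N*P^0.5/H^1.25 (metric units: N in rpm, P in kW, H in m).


Ns = 78 * 63400^0.5 / 272.8^1.25 = 17.7147


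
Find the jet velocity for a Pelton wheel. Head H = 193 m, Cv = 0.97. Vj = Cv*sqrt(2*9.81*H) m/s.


Vj = 0.97 * sqrt(2*9.81*193) = 59.6898 m/s


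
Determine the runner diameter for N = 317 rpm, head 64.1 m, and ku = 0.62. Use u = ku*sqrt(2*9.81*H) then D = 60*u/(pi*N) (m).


u = 0.62 * sqrt(2*9.81*64.1) = 21.9872 m/s
D = 60 * 21.9872 / (pi * 317) = 1.3247 m


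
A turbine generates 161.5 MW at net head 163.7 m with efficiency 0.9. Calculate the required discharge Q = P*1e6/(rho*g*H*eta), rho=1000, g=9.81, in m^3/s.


Q = 161.5 * 1e6 / (1000 * 9.81 * 163.7 * 0.9) = 111.7409 m^3/s


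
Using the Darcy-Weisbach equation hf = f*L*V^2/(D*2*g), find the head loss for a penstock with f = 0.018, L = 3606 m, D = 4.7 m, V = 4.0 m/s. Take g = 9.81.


hf = 0.018 * 3606 * 4.0^2 / (4.7 * 2 * 9.81) = 11.2622 m


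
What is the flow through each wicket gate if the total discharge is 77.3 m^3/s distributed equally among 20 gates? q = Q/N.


q = 77.3 / 20 = 3.8650 m^3/s


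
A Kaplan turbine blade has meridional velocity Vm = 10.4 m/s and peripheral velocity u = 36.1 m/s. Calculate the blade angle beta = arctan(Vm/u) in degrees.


beta = arctan(10.4 / 36.1) = 16.0711 degrees


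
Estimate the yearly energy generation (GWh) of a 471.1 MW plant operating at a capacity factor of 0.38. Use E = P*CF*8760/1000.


E = 471.1 * 0.38 * 8760 / 1000 = 1568.1977 GWh


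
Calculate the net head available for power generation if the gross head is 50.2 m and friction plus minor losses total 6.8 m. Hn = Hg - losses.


Hn = 50.2 - 6.8 = 43.4000 m


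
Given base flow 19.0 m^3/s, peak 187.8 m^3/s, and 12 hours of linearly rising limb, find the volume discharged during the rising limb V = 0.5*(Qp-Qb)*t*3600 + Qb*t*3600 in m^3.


V = 0.5*(187.8 - 19.0)*12*3600 + 19.0*12*3600 = 4.4669e+06 m^3


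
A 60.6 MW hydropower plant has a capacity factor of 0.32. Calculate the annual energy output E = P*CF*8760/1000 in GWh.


E = 60.6 * 0.32 * 8760 / 1000 = 169.8739 GWh


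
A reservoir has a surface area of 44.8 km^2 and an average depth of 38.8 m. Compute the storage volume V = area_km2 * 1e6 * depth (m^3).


V = 44.8 * 1e6 * 38.8 = 1.7382e+09 m^3


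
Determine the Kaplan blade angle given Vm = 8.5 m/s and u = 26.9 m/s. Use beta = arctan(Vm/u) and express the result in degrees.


beta = arctan(8.5 / 26.9) = 17.5358 degrees


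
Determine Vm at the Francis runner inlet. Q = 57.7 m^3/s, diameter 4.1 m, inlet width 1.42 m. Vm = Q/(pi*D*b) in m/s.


Vm = 57.7 / (pi * 4.1 * 1.42) = 3.1547 m/s


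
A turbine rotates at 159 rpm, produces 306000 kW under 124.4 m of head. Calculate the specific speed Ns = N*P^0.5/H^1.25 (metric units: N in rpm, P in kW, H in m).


Ns = 159 * 306000^0.5 / 124.4^1.25 = 211.7056


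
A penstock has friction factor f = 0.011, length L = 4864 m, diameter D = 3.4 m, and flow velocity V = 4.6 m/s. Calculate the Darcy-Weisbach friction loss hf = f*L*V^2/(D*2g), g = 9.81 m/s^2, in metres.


hf = 0.011 * 4864 * 4.6^2 / (3.4 * 2 * 9.81) = 16.9716 m


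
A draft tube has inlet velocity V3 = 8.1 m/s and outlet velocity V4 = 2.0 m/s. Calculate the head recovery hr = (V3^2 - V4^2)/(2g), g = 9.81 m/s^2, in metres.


hr = (8.1^2 - 2.0^2) / (2*9.81) = 3.1402 m


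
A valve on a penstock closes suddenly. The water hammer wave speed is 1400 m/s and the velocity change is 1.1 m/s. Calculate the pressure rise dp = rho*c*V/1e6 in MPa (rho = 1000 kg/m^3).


dp = 1000 * 1400 * 1.1 / 1e6 = 1.5400 MPa


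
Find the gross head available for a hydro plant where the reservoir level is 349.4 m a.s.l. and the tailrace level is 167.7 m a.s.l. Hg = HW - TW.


Hg = 349.4 - 167.7 = 181.7000 m


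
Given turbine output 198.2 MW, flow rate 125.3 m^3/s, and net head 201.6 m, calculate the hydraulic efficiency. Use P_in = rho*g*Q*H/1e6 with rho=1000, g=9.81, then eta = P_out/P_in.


P_in = 1000 * 9.81 * 125.3 * 201.6 / 1e6 = 247.8053 MW
eta = 198.2 / 247.8053 = 0.7998


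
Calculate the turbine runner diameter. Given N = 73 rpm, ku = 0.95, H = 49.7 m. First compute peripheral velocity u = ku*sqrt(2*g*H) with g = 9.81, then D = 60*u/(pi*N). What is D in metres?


u = 0.95 * sqrt(2*9.81*49.7) = 29.6655 m/s
D = 60 * 29.6655 / (pi * 73) = 7.7612 m


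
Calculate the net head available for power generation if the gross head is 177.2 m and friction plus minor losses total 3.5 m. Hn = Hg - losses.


Hn = 177.2 - 3.5 = 173.7000 m


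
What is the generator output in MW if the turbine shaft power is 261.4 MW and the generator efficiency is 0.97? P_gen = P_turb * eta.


P_gen = 261.4 * 0.97 = 253.5580 MW


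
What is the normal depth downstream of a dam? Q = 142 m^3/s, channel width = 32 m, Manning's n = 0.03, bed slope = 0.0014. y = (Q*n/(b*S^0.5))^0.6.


y = (142 * 0.03 / (32 * 0.0014^0.5))^0.6 = 2.1415 m


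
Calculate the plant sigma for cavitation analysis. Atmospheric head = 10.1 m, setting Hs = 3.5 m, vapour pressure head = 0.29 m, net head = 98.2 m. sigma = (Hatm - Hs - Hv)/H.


sigma = (10.1 - 3.5 - 0.29) / 98.2 = 0.0643


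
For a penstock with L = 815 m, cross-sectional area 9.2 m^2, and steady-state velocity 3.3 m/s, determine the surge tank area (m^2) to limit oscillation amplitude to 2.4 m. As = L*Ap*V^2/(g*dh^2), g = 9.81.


As = 815 * 9.2 * 3.3^2 / (9.81 * 2.4^2) = 1445.0465 m^2


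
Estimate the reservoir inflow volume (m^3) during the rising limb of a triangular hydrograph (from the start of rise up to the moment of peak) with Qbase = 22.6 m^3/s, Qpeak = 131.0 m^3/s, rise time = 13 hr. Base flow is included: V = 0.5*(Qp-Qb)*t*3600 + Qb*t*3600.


V = 0.5*(131.0 - 22.6)*13*3600 + 22.6*13*3600 = 3.5942e+06 m^3


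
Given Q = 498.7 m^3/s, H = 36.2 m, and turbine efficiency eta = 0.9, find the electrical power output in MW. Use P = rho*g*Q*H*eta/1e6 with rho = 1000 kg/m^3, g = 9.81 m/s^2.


P = 1000 * 9.81 * 498.7 * 36.2 * 0.9 / 1e6 = 159.3894 MW


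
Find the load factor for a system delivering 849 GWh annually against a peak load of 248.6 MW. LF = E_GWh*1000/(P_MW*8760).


LF = 849 * 1000 / (248.6 * 8760) = 0.3899


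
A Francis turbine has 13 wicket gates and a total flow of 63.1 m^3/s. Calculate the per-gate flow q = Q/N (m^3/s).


q = 63.1 / 13 = 4.8538 m^3/s


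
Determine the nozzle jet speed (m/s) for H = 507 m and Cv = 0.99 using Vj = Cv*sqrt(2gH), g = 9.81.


Vj = 0.99 * sqrt(2*9.81*507) = 98.7390 m/s


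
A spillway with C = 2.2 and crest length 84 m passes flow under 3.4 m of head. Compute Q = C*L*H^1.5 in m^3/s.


Q = 2.2 * 84 * 3.4^1.5 = 1158.5648 m^3/s


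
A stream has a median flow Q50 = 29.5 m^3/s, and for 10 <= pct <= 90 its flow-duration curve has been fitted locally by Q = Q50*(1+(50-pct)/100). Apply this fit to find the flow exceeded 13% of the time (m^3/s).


Q = 29.5 * (1 + (50 - 13)/100) = 40.4150 m^3/s


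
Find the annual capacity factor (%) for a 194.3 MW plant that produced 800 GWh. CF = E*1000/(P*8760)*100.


CF = 800 * 1000 / (194.3 * 8760) * 100 = 47.0016 %


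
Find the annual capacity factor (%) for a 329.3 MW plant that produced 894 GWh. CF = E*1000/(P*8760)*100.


CF = 894 * 1000 / (329.3 * 8760) * 100 = 30.9914 %


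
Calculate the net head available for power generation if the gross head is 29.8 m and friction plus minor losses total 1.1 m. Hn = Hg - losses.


Hn = 29.8 - 1.1 = 28.7000 m


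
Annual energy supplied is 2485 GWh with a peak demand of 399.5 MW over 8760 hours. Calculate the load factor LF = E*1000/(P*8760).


LF = 2485 * 1000 / (399.5 * 8760) = 0.7101


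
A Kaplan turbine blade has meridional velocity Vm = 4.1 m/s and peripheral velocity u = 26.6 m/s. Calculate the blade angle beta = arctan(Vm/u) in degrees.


beta = arctan(4.1 / 26.6) = 8.7623 degrees
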